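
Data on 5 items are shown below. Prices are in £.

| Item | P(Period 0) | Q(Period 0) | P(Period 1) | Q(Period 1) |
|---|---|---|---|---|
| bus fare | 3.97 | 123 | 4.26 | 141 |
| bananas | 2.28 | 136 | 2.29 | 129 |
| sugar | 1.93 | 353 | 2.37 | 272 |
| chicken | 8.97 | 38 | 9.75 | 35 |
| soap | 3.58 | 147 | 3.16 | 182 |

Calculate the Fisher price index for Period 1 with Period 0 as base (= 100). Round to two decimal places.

105.81

Laspeyres component (base-period weights):
ΣP(Period 1)Q(Period 0) = 4.26×123 + 2.29×136 + 2.37×353 + 9.75×38 + 3.16×147 = 523.98 + 311.44 + 836.61 + 370.5 + 464.52 = 2507.05
ΣP(Period 0)Q(Period 0) = 3.97×123 + 2.28×136 + 1.93×353 + 8.97×38 + 3.58×147 = 488.31 + 310.08 + 681.29 + 340.86 + 526.26 = 2346.8
L = 2507.05 / 2346.8 × 100 = 106.8284
Paasche component (current-period weights):
ΣP(Period 1)Q(Period 1) = 4.26×141 + 2.29×129 + 2.37×272 + 9.75×35 + 3.16×182 = 600.66 + 295.41 + 644.64 + 341.25 + 575.12 = 2457.08
ΣP(Period 0)Q(Period 1) = 3.97×141 + 2.28×129 + 1.93×272 + 8.97×35 + 3.58×182 = 559.77 + 294.12 + 524.96 + 313.95 + 651.56 = 2344.36
P = 2457.08 / 2344.36 × 100 = 104.8081
Fisher = √(L × P) = √(106.8284 × 104.8081) = 105.8135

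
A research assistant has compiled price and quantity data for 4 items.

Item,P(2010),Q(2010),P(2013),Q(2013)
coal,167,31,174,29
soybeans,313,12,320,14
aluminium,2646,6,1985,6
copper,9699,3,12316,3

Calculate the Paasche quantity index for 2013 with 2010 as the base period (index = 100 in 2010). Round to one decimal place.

Paasche quantity index uses current-period prices as weights.
ΣP(2013)·Q(2013) = 174×29 + 320×14 + 1985×6 + 12316×3 = 5046 + 4480 + 11910 + 36948 = 58384
ΣP(2013)·Q(2010) = 174×31 + 320×12 + 1985×6 + 12316×3 = 5394 + 3840 + 11910 + 36948 = 58092
Index = 58384 / 58092 × 100 = 100.5027

100.5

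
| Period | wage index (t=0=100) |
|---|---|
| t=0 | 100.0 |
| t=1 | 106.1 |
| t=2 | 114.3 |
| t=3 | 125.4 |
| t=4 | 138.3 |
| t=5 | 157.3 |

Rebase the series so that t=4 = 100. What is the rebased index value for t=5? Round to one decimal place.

113.7

Rebased(t=5) = 157.3 / 138.3 × 100 = 113.7383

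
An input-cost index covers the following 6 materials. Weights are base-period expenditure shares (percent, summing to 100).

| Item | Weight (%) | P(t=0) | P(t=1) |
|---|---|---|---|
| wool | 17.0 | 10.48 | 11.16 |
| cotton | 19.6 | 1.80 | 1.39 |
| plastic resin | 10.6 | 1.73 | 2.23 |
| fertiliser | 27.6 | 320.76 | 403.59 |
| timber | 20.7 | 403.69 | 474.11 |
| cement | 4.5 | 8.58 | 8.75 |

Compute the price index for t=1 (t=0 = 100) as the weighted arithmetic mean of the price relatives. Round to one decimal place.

110.5

wool: 17.0 × (11.16/10.48) = 17.0 × 1.064885 = 18.1031
cotton: 19.6 × (1.39/1.80) = 19.6 × 0.772222 = 15.1356
plastic resin: 10.6 × (2.23/1.73) = 10.6 × 1.289017 = 13.6636
fertiliser: 27.6 × (403.59/320.76) = 27.6 × 1.258230 = 34.7272
timber: 20.7 × (474.11/403.69) = 20.7 × 1.174441 = 24.3109
cement: 4.5 × (8.75/8.58) = 4.5 × 1.019814 = 4.5892
Index = Σ wᵢ·(p₁ᵢ/p₀ᵢ) = 18.1031 + 15.1356 + 13.6636 + 34.7272 + 24.3109 + 4.5892 = 110.5294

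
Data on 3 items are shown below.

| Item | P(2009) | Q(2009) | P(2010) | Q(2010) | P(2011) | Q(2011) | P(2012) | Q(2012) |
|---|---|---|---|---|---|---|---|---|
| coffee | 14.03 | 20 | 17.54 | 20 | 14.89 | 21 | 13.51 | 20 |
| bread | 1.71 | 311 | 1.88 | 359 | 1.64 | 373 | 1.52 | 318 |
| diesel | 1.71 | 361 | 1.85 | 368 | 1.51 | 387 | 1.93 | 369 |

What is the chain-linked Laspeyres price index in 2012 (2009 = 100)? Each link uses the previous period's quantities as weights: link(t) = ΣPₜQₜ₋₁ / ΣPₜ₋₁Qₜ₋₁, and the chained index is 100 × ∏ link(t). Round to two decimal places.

Link 2009→2010:
ΣP(2010)Q(2009) = 17.54×20 + 1.88×311 + 1.85×361 = 350.8 + 584.68 + 667.85 = 1603.33
ΣP(2009)Q(2009) = 14.03×20 + 1.71×311 + 1.71×361 = 280.6 + 531.81 + 617.31 = 1429.72
link = 1603.33/1429.72 = 1.121429
Link 2010→2011:
ΣP(2011)Q(2010) = 14.89×20 + 1.64×359 + 1.51×368 = 297.8 + 588.76 + 555.68 = 1442.24
ΣP(2010)Q(2010) = 17.54×20 + 1.88×359 + 1.85×368 = 350.8 + 674.92 + 680.8 = 1706.52
link = 1442.24/1706.52 = 0.845135
Link 2011→2012:
ΣP(2012)Q(2011) = 13.51×21 + 1.52×373 + 1.93×387 = 283.71 + 566.96 + 746.91 = 1597.58
ΣP(2011)Q(2011) = 14.89×21 + 1.64×373 + 1.51×387 = 312.69 + 611.72 + 584.37 = 1508.78
link = 1597.58/1508.78 = 1.058855
Chained index = 100 × 1.121429 × 0.845135 × 1.058855 = 100.3540

100.35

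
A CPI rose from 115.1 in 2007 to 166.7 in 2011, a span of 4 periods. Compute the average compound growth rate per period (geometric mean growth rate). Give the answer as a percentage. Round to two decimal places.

9.70%

Growth factor = (166.7/115.1)^(1/4) = (1.448306)^(1/4) = 1.097021
Growth rate = 1.097021 − 1 = 0.097021 = 9.7021%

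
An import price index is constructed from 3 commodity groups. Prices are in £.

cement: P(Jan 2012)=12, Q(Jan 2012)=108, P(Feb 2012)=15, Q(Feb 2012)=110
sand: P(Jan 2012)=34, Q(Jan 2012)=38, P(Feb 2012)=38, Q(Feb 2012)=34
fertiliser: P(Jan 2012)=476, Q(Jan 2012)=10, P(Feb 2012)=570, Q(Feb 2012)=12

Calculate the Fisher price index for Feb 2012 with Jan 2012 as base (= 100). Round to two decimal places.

Laspeyres component (base-period weights):
ΣP(Feb 2012)Q(Jan 2012) = 15×108 + 38×38 + 570×10 = 1620 + 1444 + 5700 = 8764
ΣP(Jan 2012)Q(Jan 2012) = 12×108 + 34×38 + 476×10 = 1296 + 1292 + 4760 = 7348
L = 8764 / 7348 × 100 = 119.2705
Paasche component (current-period weights):
ΣP(Feb 2012)Q(Feb 2012) = 15×110 + 38×34 + 570×12 = 1650 + 1292 + 6840 = 9782
ΣP(Jan 2012)Q(Feb 2012) = 12×110 + 34×34 + 476×12 = 1320 + 1156 + 5712 = 8188
P = 9782 / 8188 × 100 = 119.4675
Fisher = √(L × P) = √(119.2705 × 119.4675) = 119.3690

119.37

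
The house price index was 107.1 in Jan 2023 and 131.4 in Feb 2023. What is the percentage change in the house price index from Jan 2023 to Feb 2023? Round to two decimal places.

22.69%

Change = (131.4 − 107.1) / 107.1 × 100
       = 24.3 / 107.1 × 100 = 22.6891%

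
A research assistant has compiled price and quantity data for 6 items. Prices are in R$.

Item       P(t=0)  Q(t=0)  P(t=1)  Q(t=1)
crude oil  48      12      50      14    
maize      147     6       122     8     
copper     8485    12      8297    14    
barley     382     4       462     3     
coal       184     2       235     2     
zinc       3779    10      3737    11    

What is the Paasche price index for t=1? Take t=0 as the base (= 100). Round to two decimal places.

Paasche price index uses current-period quantities as weights.
ΣP(t=1)·Q(t=1) = 50×14 + 122×8 + 8297×14 + 462×3 + 235×2 + 3737×11 = 700 + 976 + 116158 + 1386 + 470 + 41107 = 160797
ΣP(t=0)·Q(t=1) = 48×14 + 147×8 + 8485×14 + 382×3 + 184×2 + 3779×11 = 672 + 1176 + 118790 + 1146 + 368 + 41569 = 163721
Index = 160797 / 163721 × 100 = 98.2140

98.21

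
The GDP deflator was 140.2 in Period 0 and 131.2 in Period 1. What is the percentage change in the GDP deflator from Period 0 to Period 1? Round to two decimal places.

-6.42%

Change = (131.2 − 140.2) / 140.2 × 100
       = -9.0 / 140.2 × 100 = -6.4194%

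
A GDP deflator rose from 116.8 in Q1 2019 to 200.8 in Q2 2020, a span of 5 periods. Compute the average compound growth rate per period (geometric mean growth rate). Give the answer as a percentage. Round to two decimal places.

11.45%

Growth factor = (200.8/116.8)^(1/5) = (1.719178)^(1/5) = 1.114459
Growth rate = 1.114459 − 1 = 0.114459 = 11.4459%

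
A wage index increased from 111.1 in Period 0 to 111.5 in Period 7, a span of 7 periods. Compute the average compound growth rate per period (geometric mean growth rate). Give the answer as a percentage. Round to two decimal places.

0.05%

Growth factor = (111.5/111.1)^(1/7) = (1.003600)^(1/7) = 1.000514
Growth rate = 1.000514 − 1 = 0.000514 = 0.0514%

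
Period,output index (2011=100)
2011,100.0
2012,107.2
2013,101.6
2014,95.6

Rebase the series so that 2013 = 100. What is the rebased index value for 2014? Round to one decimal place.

Rebased(2014) = 95.6 / 101.6 × 100 = 94.0945

94.1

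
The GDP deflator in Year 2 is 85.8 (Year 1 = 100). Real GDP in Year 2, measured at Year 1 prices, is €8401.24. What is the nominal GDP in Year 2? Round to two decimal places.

Nominal = Real × (Index/100) = 8401.24 × (85.8/100)
        = 8401.24 × 0.858 = 7208.2639

7208.26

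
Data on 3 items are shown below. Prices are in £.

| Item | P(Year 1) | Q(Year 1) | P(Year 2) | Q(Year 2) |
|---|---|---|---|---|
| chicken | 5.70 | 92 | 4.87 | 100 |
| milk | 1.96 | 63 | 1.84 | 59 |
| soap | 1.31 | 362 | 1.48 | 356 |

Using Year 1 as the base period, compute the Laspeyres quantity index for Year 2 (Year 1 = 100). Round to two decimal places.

102.66

Laspeyres quantity index uses base-period prices as weights.
ΣP(Year 1)·Q(Year 2) = 5.70×100 + 1.96×59 + 1.31×356 = 570 + 115.64 + 466.36 = 1152
ΣP(Year 1)·Q(Year 1) = 5.70×92 + 1.96×63 + 1.31×362 = 524.4 + 123.48 + 474.22 = 1122.1
Index = 1152 / 1122.1 × 100 = 102.6646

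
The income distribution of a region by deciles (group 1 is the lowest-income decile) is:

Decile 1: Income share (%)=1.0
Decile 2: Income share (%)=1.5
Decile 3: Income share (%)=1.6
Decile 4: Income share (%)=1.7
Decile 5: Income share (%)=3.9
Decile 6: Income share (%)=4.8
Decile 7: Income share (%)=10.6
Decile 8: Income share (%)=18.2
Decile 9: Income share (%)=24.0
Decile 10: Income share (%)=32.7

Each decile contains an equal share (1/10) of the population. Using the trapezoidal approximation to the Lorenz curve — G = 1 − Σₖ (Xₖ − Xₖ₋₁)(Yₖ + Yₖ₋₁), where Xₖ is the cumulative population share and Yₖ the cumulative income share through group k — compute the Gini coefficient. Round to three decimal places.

Cumulative income shares Yₖ: 0.0100, 0.0250, 0.0410, 0.0580, 0.0970, 0.1450, 0.2510, 0.4330, 0.6730, 1.0000
Σ (Xₖ−Xₖ₋₁)(Yₖ+Yₖ₋₁) = (1/10)(0.0100+0.0000) + (1/10)(0.0250+0.0100) + (1/10)(0.0410+0.0250) + (1/10)(0.0580+0.0410) + (1/10)(0.0970+0.0580) + (1/10)(0.1450+0.0970) + (1/10)(0.2510+0.1450) + (1/10)(0.4330+0.2510) + (1/10)(0.6730+0.4330) + (1/10)(1.0000+0.6730)
  = 0.0010 + 0.0035 + 0.0066 + 0.0099 + 0.0155 + 0.0242 + 0.0396 + 0.0684 + 0.1106 + 0.1673 = 0.4466
G = 1 − 0.4466 = 0.5534

0.553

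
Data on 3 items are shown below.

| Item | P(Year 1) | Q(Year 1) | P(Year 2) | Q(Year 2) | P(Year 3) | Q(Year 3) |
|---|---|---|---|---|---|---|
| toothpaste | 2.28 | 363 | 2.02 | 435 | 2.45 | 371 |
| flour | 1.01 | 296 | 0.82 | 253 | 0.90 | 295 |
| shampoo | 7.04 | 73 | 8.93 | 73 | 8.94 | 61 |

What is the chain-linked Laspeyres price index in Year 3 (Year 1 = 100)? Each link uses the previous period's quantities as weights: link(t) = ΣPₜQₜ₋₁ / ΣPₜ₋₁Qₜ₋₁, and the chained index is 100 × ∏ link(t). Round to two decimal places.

111.11

Link Year 1→Year 2:
ΣP(Year 2)Q(Year 1) = 2.02×363 + 0.82×296 + 8.93×73 = 733.26 + 242.72 + 651.89 = 1627.87
ΣP(Year 1)Q(Year 1) = 2.28×363 + 1.01×296 + 7.04×73 = 827.64 + 298.96 + 513.92 = 1640.52
link = 1627.87/1640.52 = 0.992289
Link Year 2→Year 3:
ΣP(Year 3)Q(Year 2) = 2.45×435 + 0.90×253 + 8.94×73 = 1065.75 + 227.7 + 652.62 = 1946.07
ΣP(Year 2)Q(Year 2) = 2.02×435 + 0.82×253 + 8.93×73 = 878.7 + 207.46 + 651.89 = 1738.05
link = 1946.07/1738.05 = 1.119686
Chained index = 100 × 0.992289 × 1.119686 = 111.1052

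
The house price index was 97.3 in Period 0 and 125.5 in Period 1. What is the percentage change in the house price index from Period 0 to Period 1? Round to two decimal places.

28.98%

Change = (125.5 − 97.3) / 97.3 × 100
       = 28.2 / 97.3 × 100 = 28.9825%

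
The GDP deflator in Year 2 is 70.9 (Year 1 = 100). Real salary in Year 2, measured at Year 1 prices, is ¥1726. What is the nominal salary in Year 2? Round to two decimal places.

1223.73

Nominal = Real × (Index/100) = 1726 × (70.9/100)
        = 1726 × 0.709 = 1223.7340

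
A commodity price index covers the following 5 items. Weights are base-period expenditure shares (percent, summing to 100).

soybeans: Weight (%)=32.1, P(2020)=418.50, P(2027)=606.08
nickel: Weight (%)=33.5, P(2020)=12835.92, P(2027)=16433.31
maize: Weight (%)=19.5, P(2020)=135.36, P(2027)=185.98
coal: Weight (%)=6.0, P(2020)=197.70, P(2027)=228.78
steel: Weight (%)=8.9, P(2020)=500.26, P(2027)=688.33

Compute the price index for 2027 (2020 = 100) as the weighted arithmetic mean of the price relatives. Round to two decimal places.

135.36

soybeans: 32.1 × (606.08/418.50) = 32.1 × 1.448220 = 46.4879
nickel: 33.5 × (16433.31/12835.92) = 33.5 × 1.280260 = 42.8887
maize: 19.5 × (185.98/135.36) = 19.5 × 1.373966 = 26.7923
coal: 6.0 × (228.78/197.70) = 6.0 × 1.157208 = 6.9432
steel: 8.9 × (688.33/500.26) = 8.9 × 1.375945 = 12.2459
Index = Σ wᵢ·(p₁ᵢ/p₀ᵢ) = 46.4879 + 42.8887 + 26.7923 + 6.9432 + 12.2459 = 135.3580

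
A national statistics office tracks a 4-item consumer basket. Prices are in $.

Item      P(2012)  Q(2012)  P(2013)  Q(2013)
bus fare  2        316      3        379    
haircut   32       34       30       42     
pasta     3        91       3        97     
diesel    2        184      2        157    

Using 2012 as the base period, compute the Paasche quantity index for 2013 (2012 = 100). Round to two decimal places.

Paasche quantity index uses current-period prices as weights.
ΣP(2013)·Q(2013) = 3×379 + 30×42 + 3×97 + 2×157 = 1137 + 1260 + 291 + 314 = 3002
ΣP(2013)·Q(2012) = 3×316 + 30×34 + 3×91 + 2×184 = 948 + 1020 + 273 + 368 = 2609
Index = 3002 / 2609 × 100 = 115.0632

115.06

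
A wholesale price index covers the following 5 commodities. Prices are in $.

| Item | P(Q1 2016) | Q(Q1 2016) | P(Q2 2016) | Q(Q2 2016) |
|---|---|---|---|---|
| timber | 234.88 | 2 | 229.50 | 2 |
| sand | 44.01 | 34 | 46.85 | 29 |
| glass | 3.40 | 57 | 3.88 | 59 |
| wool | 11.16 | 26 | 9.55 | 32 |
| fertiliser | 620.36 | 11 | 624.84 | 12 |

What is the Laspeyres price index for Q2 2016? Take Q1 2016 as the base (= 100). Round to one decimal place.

101.3

Laspeyres price index uses base-period quantities as weights.
ΣP(Q2 2016)·Q(Q1 2016) = 229.50×2 + 46.85×34 + 3.88×57 + 9.55×26 + 624.84×11 = 459 + 1592.9 + 221.16 + 248.3 + 6873.24 = 9394.6
ΣP(Q1 2016)·Q(Q1 2016) = 234.88×2 + 44.01×34 + 3.40×57 + 11.16×26 + 620.36×11 = 469.76 + 1496.34 + 193.8 + 290.16 + 6823.96 = 9274.02
Index = 9394.6 / 9274.02 × 100 = 101.3002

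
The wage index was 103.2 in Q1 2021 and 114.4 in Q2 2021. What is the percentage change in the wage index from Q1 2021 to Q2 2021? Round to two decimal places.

Change = (114.4 − 103.2) / 103.2 × 100
       = 11.2 / 103.2 × 100 = 10.8527%

10.85%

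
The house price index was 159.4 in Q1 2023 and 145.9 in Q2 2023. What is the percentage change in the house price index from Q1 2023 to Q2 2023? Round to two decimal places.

Change = (145.9 − 159.4) / 159.4 × 100
       = -13.5 / 159.4 × 100 = -8.4693%

-8.47%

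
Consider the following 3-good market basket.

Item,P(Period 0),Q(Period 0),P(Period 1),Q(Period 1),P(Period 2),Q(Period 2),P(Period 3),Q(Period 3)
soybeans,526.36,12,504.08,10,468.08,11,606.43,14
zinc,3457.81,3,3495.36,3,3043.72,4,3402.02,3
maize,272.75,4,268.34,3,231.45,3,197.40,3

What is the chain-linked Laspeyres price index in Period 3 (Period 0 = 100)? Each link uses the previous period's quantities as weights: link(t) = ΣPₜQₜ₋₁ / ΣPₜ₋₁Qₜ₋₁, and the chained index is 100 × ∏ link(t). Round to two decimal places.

Link Period 0→Period 1:
ΣP(Period 1)Q(Period 0) = 504.08×12 + 3495.36×3 + 268.34×4 = 6048.96 + 10486.08 + 1073.36 = 17608.4
ΣP(Period 0)Q(Period 0) = 526.36×12 + 3457.81×3 + 272.75×4 = 6316.32 + 10373.43 + 1091 = 17780.75
link = 17608.4/17780.75 = 0.990307
Link Period 1→Period 2:
ΣP(Period 2)Q(Period 1) = 468.08×10 + 3043.72×3 + 231.45×3 = 4680.8 + 9131.16 + 694.35 = 14506.31
ΣP(Period 1)Q(Period 1) = 504.08×10 + 3495.36×3 + 268.34×3 = 5040.8 + 10486.08 + 805.02 = 16331.9
link = 14506.31/16331.9 = 0.888219
Link Period 2→Period 3:
ΣP(Period 3)Q(Period 2) = 606.43×11 + 3402.02×4 + 197.40×3 = 6670.73 + 13608.08 + 592.2 = 20871.01
ΣP(Period 2)Q(Period 2) = 468.08×11 + 3043.72×4 + 231.45×3 = 5148.88 + 12174.88 + 694.35 = 18018.11
link = 20871.01/18018.11 = 1.158335
Chained index = 100 × 0.990307 × 0.888219 × 1.158335 = 101.8883

101.89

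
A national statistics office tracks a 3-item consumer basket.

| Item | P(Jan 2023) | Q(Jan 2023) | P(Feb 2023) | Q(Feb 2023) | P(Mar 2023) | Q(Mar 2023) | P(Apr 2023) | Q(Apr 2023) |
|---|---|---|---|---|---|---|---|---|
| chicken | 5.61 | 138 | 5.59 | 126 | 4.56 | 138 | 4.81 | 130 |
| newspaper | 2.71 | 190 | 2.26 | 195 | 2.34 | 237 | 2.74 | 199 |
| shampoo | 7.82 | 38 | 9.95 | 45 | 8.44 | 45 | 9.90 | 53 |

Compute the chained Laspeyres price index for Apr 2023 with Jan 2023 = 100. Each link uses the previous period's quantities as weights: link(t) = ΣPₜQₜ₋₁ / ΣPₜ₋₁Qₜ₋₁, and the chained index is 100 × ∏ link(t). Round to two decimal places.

99.15

Link Jan 2023→Feb 2023:
ΣP(Feb 2023)Q(Jan 2023) = 5.59×138 + 2.26×190 + 9.95×38 = 771.42 + 429.4 + 378.1 = 1578.92
ΣP(Jan 2023)Q(Jan 2023) = 5.61×138 + 2.71×190 + 7.82×38 = 774.18 + 514.9 + 297.16 = 1586.24
link = 1578.92/1586.24 = 0.995385
Link Feb 2023→Mar 2023:
ΣP(Mar 2023)Q(Feb 2023) = 4.56×126 + 2.34×195 + 8.44×45 = 574.56 + 456.3 + 379.8 = 1410.66
ΣP(Feb 2023)Q(Feb 2023) = 5.59×126 + 2.26×195 + 9.95×45 = 704.34 + 440.7 + 447.75 = 1592.79
link = 1410.66/1592.79 = 0.885653
Link Mar 2023→Apr 2023:
ΣP(Apr 2023)Q(Mar 2023) = 4.81×138 + 2.74×237 + 9.90×45 = 663.78 + 649.38 + 445.5 = 1758.66
ΣP(Mar 2023)Q(Mar 2023) = 4.56×138 + 2.34×237 + 8.44×45 = 629.28 + 554.58 + 379.8 = 1563.66
link = 1758.66/1563.66 = 1.124707
Chained index = 100 × 0.995385 × 0.885653 × 1.124707 = 99.1504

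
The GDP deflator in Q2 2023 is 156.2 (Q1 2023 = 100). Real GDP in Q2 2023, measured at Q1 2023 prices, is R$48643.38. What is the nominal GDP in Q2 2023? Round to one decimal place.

Nominal = Real × (Index/100) = 48643.38 × (156.2/100)
        = 48643.38 × 1.562 = 75980.9596

75981.0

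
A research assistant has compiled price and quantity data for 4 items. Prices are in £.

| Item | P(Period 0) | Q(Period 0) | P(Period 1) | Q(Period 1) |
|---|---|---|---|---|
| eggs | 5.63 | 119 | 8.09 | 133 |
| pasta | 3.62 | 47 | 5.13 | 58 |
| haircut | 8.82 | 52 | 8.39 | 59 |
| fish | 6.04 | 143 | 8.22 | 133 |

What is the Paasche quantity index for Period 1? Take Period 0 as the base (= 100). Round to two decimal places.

105.19

Paasche quantity index uses current-period prices as weights.
ΣP(Period 1)·Q(Period 1) = 8.09×133 + 5.13×58 + 8.39×59 + 8.22×133 = 1075.97 + 297.54 + 495.01 + 1093.26 = 2961.78
ΣP(Period 1)·Q(Period 0) = 8.09×119 + 5.13×47 + 8.39×52 + 8.22×143 = 962.71 + 241.11 + 436.28 + 1175.46 = 2815.56
Index = 2961.78 / 2815.56 × 100 = 105.1933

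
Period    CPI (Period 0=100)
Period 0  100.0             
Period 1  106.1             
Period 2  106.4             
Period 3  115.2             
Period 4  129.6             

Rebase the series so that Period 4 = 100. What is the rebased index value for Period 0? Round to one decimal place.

77.2

Rebased(Period 0) = 100.0 / 129.6 × 100 = 77.1605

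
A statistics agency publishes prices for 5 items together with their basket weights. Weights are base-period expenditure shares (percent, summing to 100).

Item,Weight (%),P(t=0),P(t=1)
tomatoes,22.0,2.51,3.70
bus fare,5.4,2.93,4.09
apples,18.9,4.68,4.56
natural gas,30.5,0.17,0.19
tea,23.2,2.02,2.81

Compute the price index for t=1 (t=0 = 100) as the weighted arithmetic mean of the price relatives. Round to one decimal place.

tomatoes: 22.0 × (3.70/2.51) = 22.0 × 1.474104 = 32.4303
bus fare: 5.4 × (4.09/2.93) = 5.4 × 1.395904 = 7.5379
apples: 18.9 × (4.56/4.68) = 18.9 × 0.974359 = 18.4154
natural gas: 30.5 × (0.19/0.17) = 30.5 × 1.117647 = 34.0882
tea: 23.2 × (2.81/2.02) = 23.2 × 1.391089 = 32.2733
Index = Σ wᵢ·(p₁ᵢ/p₀ᵢ) = 32.4303 + 7.5379 + 18.4154 + 34.0882 + 32.2733 = 124.7451

124.7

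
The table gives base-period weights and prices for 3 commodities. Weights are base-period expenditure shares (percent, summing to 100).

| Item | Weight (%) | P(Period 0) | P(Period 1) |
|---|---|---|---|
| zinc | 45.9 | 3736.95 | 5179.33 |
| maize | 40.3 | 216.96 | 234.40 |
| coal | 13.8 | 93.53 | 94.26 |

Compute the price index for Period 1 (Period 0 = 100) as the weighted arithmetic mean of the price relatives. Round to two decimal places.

zinc: 45.9 × (5179.33/3736.95) = 45.9 × 1.385978 = 63.6164
maize: 40.3 × (234.40/216.96) = 40.3 × 1.080383 = 43.5395
coal: 13.8 × (94.26/93.53) = 13.8 × 1.007805 = 13.9077
Index = Σ wᵢ·(p₁ᵢ/p₀ᵢ) = 63.6164 + 43.5395 + 13.9077 = 121.0635

121.06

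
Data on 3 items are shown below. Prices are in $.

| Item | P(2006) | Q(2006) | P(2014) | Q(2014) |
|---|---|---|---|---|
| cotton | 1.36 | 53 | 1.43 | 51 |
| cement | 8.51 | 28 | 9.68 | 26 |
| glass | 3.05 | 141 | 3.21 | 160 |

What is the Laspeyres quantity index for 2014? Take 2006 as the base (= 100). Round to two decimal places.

Laspeyres quantity index uses base-period prices as weights.
ΣP(2006)·Q(2014) = 1.36×51 + 8.51×26 + 3.05×160 = 69.36 + 221.26 + 488 = 778.62
ΣP(2006)·Q(2006) = 1.36×53 + 8.51×28 + 3.05×141 = 72.08 + 238.28 + 430.05 = 740.41
Index = 778.62 / 740.41 × 100 = 105.1607

105.16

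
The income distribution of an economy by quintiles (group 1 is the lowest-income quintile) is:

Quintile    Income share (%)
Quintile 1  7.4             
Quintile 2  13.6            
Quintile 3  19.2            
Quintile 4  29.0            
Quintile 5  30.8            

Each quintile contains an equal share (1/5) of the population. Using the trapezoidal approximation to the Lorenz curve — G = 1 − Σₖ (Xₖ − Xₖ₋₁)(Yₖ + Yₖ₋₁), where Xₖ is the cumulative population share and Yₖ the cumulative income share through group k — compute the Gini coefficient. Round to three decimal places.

Cumulative income shares Yₖ: 0.0740, 0.2100, 0.4020, 0.6920, 1.0000
Σ (Xₖ−Xₖ₋₁)(Yₖ+Yₖ₋₁) = (1/5)(0.0740+0.0000) + (1/5)(0.2100+0.0740) + (1/5)(0.4020+0.2100) + (1/5)(0.6920+0.4020) + (1/5)(1.0000+0.6920)
  = 0.0148 + 0.0568 + 0.1224 + 0.2188 + 0.3384 = 0.7512
G = 1 − 0.7512 = 0.2488

0.249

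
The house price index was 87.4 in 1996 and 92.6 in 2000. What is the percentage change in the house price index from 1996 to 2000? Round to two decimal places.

Change = (92.6 − 87.4) / 87.4 × 100
       = 5.2 / 87.4 × 100 = 5.9497%

5.95%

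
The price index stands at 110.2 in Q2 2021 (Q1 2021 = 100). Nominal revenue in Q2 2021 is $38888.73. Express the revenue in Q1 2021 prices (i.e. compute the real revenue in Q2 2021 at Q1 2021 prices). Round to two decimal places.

35289.23

Real = Nominal ÷ (Index/100) = 38888.73 ÷ (110.2/100)
     = 38888.73 ÷ 1.102 = 35289.2287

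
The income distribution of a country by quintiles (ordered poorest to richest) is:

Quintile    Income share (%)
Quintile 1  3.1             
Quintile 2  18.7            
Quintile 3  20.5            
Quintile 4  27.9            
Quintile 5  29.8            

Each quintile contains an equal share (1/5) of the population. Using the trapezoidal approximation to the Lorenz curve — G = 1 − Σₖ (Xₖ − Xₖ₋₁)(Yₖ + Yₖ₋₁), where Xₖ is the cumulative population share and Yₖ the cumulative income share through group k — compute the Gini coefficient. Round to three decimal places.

Cumulative income shares Yₖ: 0.0310, 0.2180, 0.4230, 0.7020, 1.0000
Σ (Xₖ−Xₖ₋₁)(Yₖ+Yₖ₋₁) = (1/5)(0.0310+0.0000) + (1/5)(0.2180+0.0310) + (1/5)(0.4230+0.2180) + (1/5)(0.7020+0.4230) + (1/5)(1.0000+0.7020)
  = 0.0062 + 0.0498 + 0.1282 + 0.2250 + 0.3404 = 0.7496
G = 1 − 0.7496 = 0.2504

0.250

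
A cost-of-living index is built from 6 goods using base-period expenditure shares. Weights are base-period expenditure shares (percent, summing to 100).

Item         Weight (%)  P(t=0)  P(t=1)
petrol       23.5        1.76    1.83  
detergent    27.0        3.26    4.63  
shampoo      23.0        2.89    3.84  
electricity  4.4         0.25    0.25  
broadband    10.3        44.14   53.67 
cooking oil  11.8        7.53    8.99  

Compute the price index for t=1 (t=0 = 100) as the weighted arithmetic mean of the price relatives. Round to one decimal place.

petrol: 23.5 × (1.83/1.76) = 23.5 × 1.039773 = 24.4347
detergent: 27.0 × (4.63/3.26) = 27.0 × 1.420245 = 38.3466
shampoo: 23.0 × (3.84/2.89) = 23.0 × 1.328720 = 30.5606
electricity: 4.4 × (0.25/0.25) = 4.4 × 1.000000 = 4.4000
broadband: 10.3 × (53.67/44.14) = 10.3 × 1.215904 = 12.5238
cooking oil: 11.8 × (8.99/7.53) = 11.8 × 1.193891 = 14.0879
Index = Σ wᵢ·(p₁ᵢ/p₀ᵢ) = 24.4347 + 38.3466 + 30.5606 + 4.4000 + 12.5238 + 14.0879 = 124.3536

124.4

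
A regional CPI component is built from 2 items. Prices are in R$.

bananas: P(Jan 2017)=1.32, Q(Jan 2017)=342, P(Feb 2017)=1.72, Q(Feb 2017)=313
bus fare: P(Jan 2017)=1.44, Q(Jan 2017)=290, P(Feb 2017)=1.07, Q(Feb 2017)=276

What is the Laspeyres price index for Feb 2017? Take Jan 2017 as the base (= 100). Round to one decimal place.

Laspeyres price index uses base-period quantities as weights.
ΣP(Feb 2017)·Q(Jan 2017) = 1.72×342 + 1.07×290 = 588.24 + 310.3 = 898.54
ΣP(Jan 2017)·Q(Jan 2017) = 1.32×342 + 1.44×290 = 451.44 + 417.6 = 869.04
Index = 898.54 / 869.04 × 100 = 103.3946

103.4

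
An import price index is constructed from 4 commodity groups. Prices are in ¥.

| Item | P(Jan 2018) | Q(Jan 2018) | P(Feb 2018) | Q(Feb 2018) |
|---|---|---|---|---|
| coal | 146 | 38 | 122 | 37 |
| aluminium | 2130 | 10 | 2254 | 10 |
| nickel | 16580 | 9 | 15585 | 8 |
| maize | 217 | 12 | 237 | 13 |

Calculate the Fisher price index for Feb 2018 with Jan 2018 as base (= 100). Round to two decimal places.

95.39

Laspeyres component (base-period weights):
ΣP(Feb 2018)Q(Jan 2018) = 122×38 + 2254×10 + 15585×9 + 237×12 = 4636 + 22540 + 140265 + 2844 = 170285
ΣP(Jan 2018)Q(Jan 2018) = 146×38 + 2130×10 + 16580×9 + 217×12 = 5548 + 21300 + 149220 + 2604 = 178672
L = 170285 / 178672 × 100 = 95.3059
Paasche component (current-period weights):
ΣP(Feb 2018)Q(Feb 2018) = 122×37 + 2254×10 + 15585×8 + 237×13 = 4514 + 22540 + 124680 + 3081 = 154815
ΣP(Jan 2018)Q(Feb 2018) = 146×37 + 2130×10 + 16580×8 + 217×13 = 5402 + 21300 + 132640 + 2821 = 162163
P = 154815 / 162163 × 100 = 95.4688
Fisher = √(L × P) = √(95.3059 × 95.4688) = 95.3873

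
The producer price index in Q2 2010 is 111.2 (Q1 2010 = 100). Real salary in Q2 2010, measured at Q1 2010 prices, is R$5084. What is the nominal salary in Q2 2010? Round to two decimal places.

Nominal = Real × (Index/100) = 5084 × (111.2/100)
        = 5084 × 1.112 = 5653.4080

5653.41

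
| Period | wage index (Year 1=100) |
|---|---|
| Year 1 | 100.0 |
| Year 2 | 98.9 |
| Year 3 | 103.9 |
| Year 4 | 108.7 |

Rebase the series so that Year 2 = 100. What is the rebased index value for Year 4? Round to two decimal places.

109.91

Rebased(Year 4) = 108.7 / 98.9 × 100 = 109.9090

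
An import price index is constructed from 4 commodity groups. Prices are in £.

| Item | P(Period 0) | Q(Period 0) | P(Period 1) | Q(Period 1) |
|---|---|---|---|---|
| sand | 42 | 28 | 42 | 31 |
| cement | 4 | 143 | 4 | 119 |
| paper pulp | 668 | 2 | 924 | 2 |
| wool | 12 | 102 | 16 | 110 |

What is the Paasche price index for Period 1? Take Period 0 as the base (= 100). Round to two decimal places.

121.47

Paasche price index uses current-period quantities as weights.
ΣP(Period 1)·Q(Period 1) = 42×31 + 4×119 + 924×2 + 16×110 = 1302 + 476 + 1848 + 1760 = 5386
ΣP(Period 0)·Q(Period 1) = 42×31 + 4×119 + 668×2 + 12×110 = 1302 + 476 + 1336 + 1320 = 4434
Index = 5386 / 4434 × 100 = 121.4705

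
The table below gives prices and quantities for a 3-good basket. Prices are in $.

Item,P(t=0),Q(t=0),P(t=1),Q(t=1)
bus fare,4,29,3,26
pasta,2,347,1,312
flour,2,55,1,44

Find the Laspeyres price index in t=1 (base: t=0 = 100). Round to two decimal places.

53.15

Laspeyres price index uses base-period quantities as weights.
ΣP(t=1)·Q(t=0) = 3×29 + 1×347 + 1×55 = 87 + 347 + 55 = 489
ΣP(t=0)·Q(t=0) = 4×29 + 2×347 + 2×55 = 116 + 694 + 110 = 920
Index = 489 / 920 × 100 = 53.1522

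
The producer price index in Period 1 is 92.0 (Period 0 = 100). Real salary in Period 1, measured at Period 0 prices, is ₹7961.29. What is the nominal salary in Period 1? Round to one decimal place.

7324.4

Nominal = Real × (Index/100) = 7961.29 × (92.0/100)
        = 7961.29 × 0.920 = 7324.3868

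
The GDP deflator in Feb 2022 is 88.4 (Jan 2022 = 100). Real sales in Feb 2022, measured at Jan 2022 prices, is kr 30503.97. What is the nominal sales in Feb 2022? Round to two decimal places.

26965.51

Nominal = Real × (Index/100) = 30503.97 × (88.4/100)
        = 30503.97 × 0.884 = 26965.5095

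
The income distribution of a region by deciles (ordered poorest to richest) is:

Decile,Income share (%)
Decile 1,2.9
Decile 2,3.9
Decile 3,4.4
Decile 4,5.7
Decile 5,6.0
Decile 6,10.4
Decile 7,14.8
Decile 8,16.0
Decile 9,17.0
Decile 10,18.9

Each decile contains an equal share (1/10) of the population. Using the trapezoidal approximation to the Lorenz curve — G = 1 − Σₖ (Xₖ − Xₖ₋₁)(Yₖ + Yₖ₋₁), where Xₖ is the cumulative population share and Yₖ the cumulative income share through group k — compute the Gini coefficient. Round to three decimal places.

Cumulative income shares Yₖ: 0.0290, 0.0680, 0.1120, 0.1690, 0.2290, 0.3330, 0.4810, 0.6410, 0.8110, 1.0000
Σ (Xₖ−Xₖ₋₁)(Yₖ+Yₖ₋₁) = (1/10)(0.0290+0.0000) + (1/10)(0.0680+0.0290) + (1/10)(0.1120+0.0680) + (1/10)(0.1690+0.1120) + (1/10)(0.2290+0.1690) + (1/10)(0.3330+0.2290) + (1/10)(0.4810+0.3330) + (1/10)(0.6410+0.4810) + (1/10)(0.8110+0.6410) + (1/10)(1.0000+0.8110)
  = 0.0029 + 0.0097 + 0.0180 + 0.0281 + 0.0398 + 0.0562 + 0.0814 + 0.1122 + 0.1452 + 0.1811 = 0.6746
G = 1 − 0.6746 = 0.3254

0.325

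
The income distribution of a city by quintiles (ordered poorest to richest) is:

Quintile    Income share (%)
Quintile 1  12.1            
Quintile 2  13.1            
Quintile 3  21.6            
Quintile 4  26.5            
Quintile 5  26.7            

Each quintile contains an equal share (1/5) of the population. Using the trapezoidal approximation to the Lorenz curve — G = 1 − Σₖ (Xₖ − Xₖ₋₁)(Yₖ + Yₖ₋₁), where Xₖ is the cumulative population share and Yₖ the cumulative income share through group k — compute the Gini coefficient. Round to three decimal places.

0.170

Cumulative income shares Yₖ: 0.1210, 0.2520, 0.4680, 0.7330, 1.0000
Σ (Xₖ−Xₖ₋₁)(Yₖ+Yₖ₋₁) = (1/5)(0.1210+0.0000) + (1/5)(0.2520+0.1210) + (1/5)(0.4680+0.2520) + (1/5)(0.7330+0.4680) + (1/5)(1.0000+0.7330)
  = 0.0242 + 0.0746 + 0.1440 + 0.2402 + 0.3466 = 0.8296
G = 1 − 0.8296 = 0.1704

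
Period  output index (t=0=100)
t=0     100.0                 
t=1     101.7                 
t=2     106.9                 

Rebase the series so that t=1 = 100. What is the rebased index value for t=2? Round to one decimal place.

105.1

Rebased(t=2) = 106.9 / 101.7 × 100 = 105.1131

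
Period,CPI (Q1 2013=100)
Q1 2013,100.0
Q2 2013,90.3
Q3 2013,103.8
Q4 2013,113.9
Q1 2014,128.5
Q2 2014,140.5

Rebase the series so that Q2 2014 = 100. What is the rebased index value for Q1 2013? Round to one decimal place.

71.2

Rebased(Q1 2013) = 100.0 / 140.5 × 100 = 71.1744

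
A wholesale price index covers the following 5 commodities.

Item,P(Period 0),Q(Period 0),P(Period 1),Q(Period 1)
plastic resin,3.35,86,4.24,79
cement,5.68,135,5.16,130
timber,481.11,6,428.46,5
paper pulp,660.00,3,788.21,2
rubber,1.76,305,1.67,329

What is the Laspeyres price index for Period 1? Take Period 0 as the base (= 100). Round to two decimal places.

100.74

Laspeyres price index uses base-period quantities as weights.
ΣP(Period 1)·Q(Period 0) = 4.24×86 + 5.16×135 + 428.46×6 + 788.21×3 + 1.67×305 = 364.64 + 696.6 + 2570.76 + 2364.63 + 509.35 = 6505.98
ΣP(Period 0)·Q(Period 0) = 3.35×86 + 5.68×135 + 481.11×6 + 660.00×3 + 1.76×305 = 288.1 + 766.8 + 2886.66 + 1980 + 536.8 = 6458.36
Index = 6505.98 / 6458.36 × 100 = 100.7373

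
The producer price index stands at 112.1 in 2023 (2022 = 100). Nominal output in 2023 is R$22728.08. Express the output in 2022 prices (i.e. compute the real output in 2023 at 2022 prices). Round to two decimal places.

20274.83

Real = Nominal ÷ (Index/100) = 22728.08 ÷ (112.1/100)
     = 22728.08 ÷ 1.121 = 20274.8260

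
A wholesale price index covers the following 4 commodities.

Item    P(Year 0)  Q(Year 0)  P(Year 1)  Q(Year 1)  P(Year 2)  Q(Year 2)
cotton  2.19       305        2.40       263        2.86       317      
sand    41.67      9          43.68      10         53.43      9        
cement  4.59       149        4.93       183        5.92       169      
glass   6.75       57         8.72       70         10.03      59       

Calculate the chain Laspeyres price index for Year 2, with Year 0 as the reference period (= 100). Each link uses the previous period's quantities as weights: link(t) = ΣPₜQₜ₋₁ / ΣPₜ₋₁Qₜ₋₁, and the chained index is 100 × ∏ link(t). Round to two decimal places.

132.86

Link Year 0→Year 1:
ΣP(Year 1)Q(Year 0) = 2.40×305 + 43.68×9 + 4.93×149 + 8.72×57 = 732 + 393.12 + 734.57 + 497.04 = 2356.73
ΣP(Year 0)Q(Year 0) = 2.19×305 + 41.67×9 + 4.59×149 + 6.75×57 = 667.95 + 375.03 + 683.91 + 384.75 = 2111.64
link = 2356.73/2111.64 = 1.116066
Link Year 1→Year 2:
ΣP(Year 2)Q(Year 1) = 2.86×263 + 53.43×10 + 5.92×183 + 10.03×70 = 752.18 + 534.3 + 1083.36 + 702.1 = 3071.94
ΣP(Year 1)Q(Year 1) = 2.40×263 + 43.68×10 + 4.93×183 + 8.72×70 = 631.2 + 436.8 + 902.19 + 610.4 = 2580.59
link = 3071.94/2580.59 = 1.190402
Chained index = 100 × 1.116066 × 1.190402 = 132.8568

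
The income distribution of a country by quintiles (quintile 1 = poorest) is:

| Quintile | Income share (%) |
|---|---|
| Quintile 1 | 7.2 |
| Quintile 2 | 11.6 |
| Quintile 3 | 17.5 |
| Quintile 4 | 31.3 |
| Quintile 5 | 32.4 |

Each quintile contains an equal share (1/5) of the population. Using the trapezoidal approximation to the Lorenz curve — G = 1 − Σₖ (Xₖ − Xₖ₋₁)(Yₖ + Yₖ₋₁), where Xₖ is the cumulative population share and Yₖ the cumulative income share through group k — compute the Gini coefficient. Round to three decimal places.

0.280

Cumulative income shares Yₖ: 0.0720, 0.1880, 0.3630, 0.6760, 1.0000
Σ (Xₖ−Xₖ₋₁)(Yₖ+Yₖ₋₁) = (1/5)(0.0720+0.0000) + (1/5)(0.1880+0.0720) + (1/5)(0.3630+0.1880) + (1/5)(0.6760+0.3630) + (1/5)(1.0000+0.6760)
  = 0.0144 + 0.0520 + 0.1102 + 0.2078 + 0.3352 = 0.7196
G = 1 − 0.7196 = 0.2804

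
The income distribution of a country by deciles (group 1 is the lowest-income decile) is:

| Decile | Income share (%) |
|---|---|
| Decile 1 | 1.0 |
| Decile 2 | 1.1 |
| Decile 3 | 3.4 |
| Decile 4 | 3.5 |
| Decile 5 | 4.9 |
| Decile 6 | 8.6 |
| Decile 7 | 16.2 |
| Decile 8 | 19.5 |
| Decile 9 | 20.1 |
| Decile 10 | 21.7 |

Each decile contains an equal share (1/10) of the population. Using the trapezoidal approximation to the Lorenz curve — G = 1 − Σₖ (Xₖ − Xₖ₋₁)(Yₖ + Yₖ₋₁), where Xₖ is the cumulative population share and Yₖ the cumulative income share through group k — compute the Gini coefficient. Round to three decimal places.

Cumulative income shares Yₖ: 0.0100, 0.0210, 0.0550, 0.0900, 0.1390, 0.2250, 0.3870, 0.5820, 0.7830, 1.0000
Σ (Xₖ−Xₖ₋₁)(Yₖ+Yₖ₋₁) = (1/10)(0.0100+0.0000) + (1/10)(0.0210+0.0100) + (1/10)(0.0550+0.0210) + (1/10)(0.0900+0.0550) + (1/10)(0.1390+0.0900) + (1/10)(0.2250+0.1390) + (1/10)(0.3870+0.2250) + (1/10)(0.5820+0.3870) + (1/10)(0.7830+0.5820) + (1/10)(1.0000+0.7830)
  = 0.0010 + 0.0031 + 0.0076 + 0.0145 + 0.0229 + 0.0364 + 0.0612 + 0.0969 + 0.1365 + 0.1783 = 0.5584
G = 1 − 0.5584 = 0.4416

0.442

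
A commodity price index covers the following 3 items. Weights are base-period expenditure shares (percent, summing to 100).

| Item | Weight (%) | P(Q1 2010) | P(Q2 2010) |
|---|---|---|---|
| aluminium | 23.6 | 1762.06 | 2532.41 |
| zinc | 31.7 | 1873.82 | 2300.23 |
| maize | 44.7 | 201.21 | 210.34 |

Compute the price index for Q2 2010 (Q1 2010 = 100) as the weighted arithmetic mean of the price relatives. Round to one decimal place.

aluminium: 23.6 × (2532.41/1762.06) = 23.6 × 1.437187 = 33.9176
zinc: 31.7 × (2300.23/1873.82) = 31.7 × 1.227562 = 38.9137
maize: 44.7 × (210.34/201.21) = 44.7 × 1.045375 = 46.7283
Index = Σ wᵢ·(p₁ᵢ/p₀ᵢ) = 33.9176 + 38.9137 + 46.7283 = 119.5596

119.6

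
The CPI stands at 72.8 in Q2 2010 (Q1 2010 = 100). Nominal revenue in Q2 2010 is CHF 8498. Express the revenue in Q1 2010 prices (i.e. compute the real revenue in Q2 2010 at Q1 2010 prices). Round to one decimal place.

11673.1

Real = Nominal ÷ (Index/100) = 8498 ÷ (72.8/100)
     = 8498 ÷ 0.728 = 11673.0769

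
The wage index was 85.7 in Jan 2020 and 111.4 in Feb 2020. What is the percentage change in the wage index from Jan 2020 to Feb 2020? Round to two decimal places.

Change = (111.4 − 85.7) / 85.7 × 100
       = 25.7 / 85.7 × 100 = 29.9883%

29.99%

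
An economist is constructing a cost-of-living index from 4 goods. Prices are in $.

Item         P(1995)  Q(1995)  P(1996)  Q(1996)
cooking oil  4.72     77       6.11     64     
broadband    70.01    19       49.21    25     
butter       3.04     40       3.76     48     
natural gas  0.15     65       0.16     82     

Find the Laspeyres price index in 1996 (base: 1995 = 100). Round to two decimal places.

Laspeyres price index uses base-period quantities as weights.
ΣP(1996)·Q(1995) = 6.11×77 + 49.21×19 + 3.76×40 + 0.16×65 = 470.47 + 934.99 + 150.4 + 10.4 = 1566.26
ΣP(1995)·Q(1995) = 4.72×77 + 70.01×19 + 3.04×40 + 0.15×65 = 363.44 + 1330.19 + 121.6 + 9.75 = 1824.98
Index = 1566.26 / 1824.98 × 100 = 85.8234

85.82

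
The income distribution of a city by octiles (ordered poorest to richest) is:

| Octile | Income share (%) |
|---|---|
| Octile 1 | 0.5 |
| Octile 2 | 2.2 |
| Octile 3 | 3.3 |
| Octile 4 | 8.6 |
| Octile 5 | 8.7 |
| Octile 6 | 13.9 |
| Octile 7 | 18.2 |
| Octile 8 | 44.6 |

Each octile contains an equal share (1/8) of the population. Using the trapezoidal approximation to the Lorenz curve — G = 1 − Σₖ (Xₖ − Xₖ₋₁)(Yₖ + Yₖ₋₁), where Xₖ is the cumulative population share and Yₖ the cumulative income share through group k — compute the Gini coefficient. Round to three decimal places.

0.526

Cumulative income shares Yₖ: 0.0050, 0.0270, 0.0600, 0.1460, 0.2330, 0.3720, 0.5540, 1.0000
Σ (Xₖ−Xₖ₋₁)(Yₖ+Yₖ₋₁) = (1/8)(0.0050+0.0000) + (1/8)(0.0270+0.0050) + (1/8)(0.0600+0.0270) + (1/8)(0.1460+0.0600) + (1/8)(0.2330+0.1460) + (1/8)(0.3720+0.2330) + (1/8)(0.5540+0.3720) + (1/8)(1.0000+0.5540)
  = 0.0006 + 0.0040 + 0.0109 + 0.0257 + 0.0474 + 0.0756 + 0.1158 + 0.1943 = 0.4743
G = 1 − 0.4743 = 0.5257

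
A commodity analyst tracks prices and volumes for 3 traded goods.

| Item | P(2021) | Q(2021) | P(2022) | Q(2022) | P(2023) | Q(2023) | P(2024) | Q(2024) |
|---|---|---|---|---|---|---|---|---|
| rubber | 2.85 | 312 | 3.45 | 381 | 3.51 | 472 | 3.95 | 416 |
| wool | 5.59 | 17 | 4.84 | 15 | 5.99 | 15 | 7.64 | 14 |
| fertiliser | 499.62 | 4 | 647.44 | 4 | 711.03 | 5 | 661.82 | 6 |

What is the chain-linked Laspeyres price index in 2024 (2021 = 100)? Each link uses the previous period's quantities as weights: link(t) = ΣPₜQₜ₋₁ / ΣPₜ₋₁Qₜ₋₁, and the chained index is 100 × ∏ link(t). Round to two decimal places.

134.63

Link 2021→2022:
ΣP(2022)Q(2021) = 3.45×312 + 4.84×17 + 647.44×4 = 1076.4 + 82.28 + 2589.76 = 3748.44
ΣP(2021)Q(2021) = 2.85×312 + 5.59×17 + 499.62×4 = 889.2 + 95.03 + 1998.48 = 2982.71
link = 3748.44/2982.71 = 1.256723
Link 2022→2023:
ΣP(2023)Q(2022) = 3.51×381 + 5.99×15 + 711.03×4 = 1337.31 + 89.85 + 2844.12 = 4271.28
ΣP(2022)Q(2022) = 3.45×381 + 4.84×15 + 647.44×4 = 1314.45 + 72.6 + 2589.76 = 3976.81
link = 4271.28/3976.81 = 1.074047
Link 2023→2024:
ΣP(2024)Q(2023) = 3.95×472 + 7.64×15 + 661.82×5 = 1864.4 + 114.6 + 3309.1 = 5288.1
ΣP(2023)Q(2023) = 3.51×472 + 5.99×15 + 711.03×5 = 1656.72 + 89.85 + 3555.15 = 5301.72
link = 5288.1/5301.72 = 0.997431
Chained index = 100 × 1.256723 × 1.074047 × 0.997431 = 134.6312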